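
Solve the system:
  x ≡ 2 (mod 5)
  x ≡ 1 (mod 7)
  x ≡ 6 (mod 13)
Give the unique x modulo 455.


Moduli 5, 7, 13 are pairwise coprime; by CRT there is a unique solution modulo M = 5 · 7 · 13 = 455.
Solve pairwise, accumulating the modulus:
  Start with x ≡ 2 (mod 5).
  Combine with x ≡ 1 (mod 7): since gcd(5, 7) = 1, we get a unique residue mod 35.
    Write x = 2 + 5·t and substitute into x ≡ 1 (mod 7): 5·t ≡ 1 − 2 = -1 (mod 7).
    Reduce coefficients mod 7: 5·t ≡ 6 (mod 7).
    The inverse of 5 mod 7 is 3 (since 5·3 = 15 = 2·7 + 1), so t ≡ 3·6 = 18 ≡ 4 (mod 7).
    Then x = 2 + 5·4 = 22, valid modulo lcm(5, 7) = 35: x ≡ 22 (mod 35).
  Combine with x ≡ 6 (mod 13): since gcd(35, 13) = 1, we get a unique residue mod 455.
    Write x = 22 + 35·t and substitute into x ≡ 6 (mod 13): 35·t ≡ 6 − 22 = -16 (mod 13).
    Reduce coefficients mod 13: 9·t ≡ 10 (mod 13).
    The inverse of 9 mod 13 is 3 (since 9·3 = 27 = 2·13 + 1), so t ≡ 3·10 = 30 ≡ 4 (mod 13).
    Then x = 22 + 35·4 = 162, valid modulo lcm(35, 13) = 455: x ≡ 162 (mod 455).
Verify: 162 mod 5 = 2 ✓, 162 mod 7 = 1 ✓, 162 mod 13 = 6 ✓.

x ≡ 162 (mod 455).


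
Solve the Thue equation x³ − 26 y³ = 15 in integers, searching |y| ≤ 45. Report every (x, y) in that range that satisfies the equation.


The equation is x³ - 26y³ = 15. For fixed y, x³ = 26·y³ + 15, so a solution requires the RHS to be a perfect cube.
Strategy: iterate y from -45 to 45, compute RHS = 26·y³ + 15, and check whether it is a (positive or negative) perfect cube.
Check small values of y:
  y = 0: RHS = 15 is not a perfect cube.
  y = 1: RHS = 41 is not a perfect cube.
  y = -1: RHS = -11 is not a perfect cube.
  y = 2: RHS = 223 is not a perfect cube.
  y = -2: RHS = -193 is not a perfect cube.
  y = 3: RHS = 717 is not a perfect cube.
  y = -3: RHS = -687 is not a perfect cube.
Continuing the search up to |y| = 45 finds no solutions either.
No (x, y) in the scanned range satisfies the equation.

No integer solutions with |y| ≤ 45.


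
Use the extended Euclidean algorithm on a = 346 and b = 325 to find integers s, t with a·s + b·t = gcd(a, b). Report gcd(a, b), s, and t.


Euclidean algorithm on (346, 325) — divide until remainder is 0:
  346 = 1 · 325 + 21
  325 = 15 · 21 + 10
  21 = 2 · 10 + 1
  10 = 10 · 1 + 0
gcd(346, 325) = 1.
Track Bezout coefficients alongside the remainders: start with r₀ = 346 = a·1 + b·0 (s = 1, t = 0) and r₁ = 325 = a·0 + b·1 (s = 0, t = 1); each new remainder r_{k+1} = r_{k-1} − q_k·r_k inherits s_{k+1} = s_{k-1} − q_k·s_k, t_{k+1} = t_{k-1} − q_k·t_k, so r_k = a·s_k + b·t_k at every step:
  q = 1: r = 21, s = 1 − 1·0 = 1, t = 0 − 1·1 = -1  (check: 346·1 + 325·(-1) = 21)
  q = 15: r = 10, s = 0 − 15·1 = -15, t = 1 − 15·(-1) = 16  (check: 346·(-15) + 325·16 = 10)
  q = 2: r = 1, s = 1 − 2·(-15) = 31, t = -1 − 2·16 = -33  (check: 346·31 + 325·(-33) = 1)
The row with r = 1 (the gcd) gives the Bezout coefficients s = 31, t = -33.
Result: 346 · (31) + 325 · (-33) = 1.

gcd(346, 325) = 1; s = 31, t = -33 (check: 346·31 + 325·(-33) = 1).


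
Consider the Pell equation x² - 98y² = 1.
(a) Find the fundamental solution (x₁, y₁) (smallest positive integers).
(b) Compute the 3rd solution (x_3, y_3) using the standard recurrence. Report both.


Step 1: Find the fundamental solution (x₁, y₁) of x² - 98y² = 1.
  Expand √98 as a continued fraction. a₀ = ⌊√98⌋ = 9; iterate m_{k+1} = d_k·a_k − m_k, d_{k+1} = (98 − m_{k+1}²)/d_k, a_{k+1} = ⌊(a₀ + m_{k+1})/d_{k+1}⌋ (starting m₀ = 0, d₀ = 1), with convergents p_k = a_k·p_{k-1} + p_{k-2}, q_k = a_k·q_{k-1} + q_{k-2} (p₋₁ = 1, q₋₁ = 0):
  k = 0: a₀ = 9; p₀/q₀ = 9/1; p₀² − 98·q₀² = 81 − 98 = -17.
  k = 1: m = 9, d = 17, a = ⌊(9 + 9)/17⌋ = 1; p/q = (1·9 + 1)/(1·1 + 0) = 10/1; p² − 98·q² = 100 − 98 = 2.
  k = 2: m = 8, d = 2, a = ⌊(9 + 8)/2⌋ = 8; p/q = (8·10 + 9)/(8·1 + 1) = 89/9; p² − 98·q² = 7921 − 7938 = -17.
  k = 3: m = 8, d = 17, a = ⌊(9 + 8)/17⌋ = 1; p/q = (1·89 + 10)/(1·9 + 1) = 99/10; p² − 98·q² = 9801 − 9800 = 1.
  The first convergent with p² − 98·q² = 1 gives the fundamental solution (x₁, y₁) = (99, 10).
Step 2: Apply the recurrence (x_{n+1}, y_{n+1}) = (x₁x_n + 98y₁y_n, x₁y_n + y₁x_n) repeatedly.
  From (x_1, y_1) = (99, 10): x_2 = 99·99 + 98·10·10 = 19601; y_2 = 99·10 + 10·99 = 1980.
  From (x_2, y_2) = (19601, 1980): x_3 = 99·19601 + 98·10·1980 = 3880899; y_3 = 99·1980 + 10·19601 = 392030.
Step 3: Verify x_3² - 98·y_3² = 15061377048201 - 15061377048200 = 1 (should be 1). ✓

(x_1, y_1) = (99, 10); (x_3, y_3) = (3880899, 392030).


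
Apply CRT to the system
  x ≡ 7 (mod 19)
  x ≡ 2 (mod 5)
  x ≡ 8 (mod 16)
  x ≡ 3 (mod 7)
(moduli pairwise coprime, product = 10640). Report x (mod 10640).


Product of moduli M = 19 · 5 · 16 · 7 = 10640.
Merge one congruence at a time:
  Start: x ≡ 7 (mod 19).
  Combine with x ≡ 2 (mod 5); new modulus lcm = 95.
    Write x = 7 + 19·t and substitute into x ≡ 2 (mod 5): 19·t ≡ 2 − 7 = -5 (mod 5).
    Reduce coefficients mod 5: 4·t ≡ 0 (mod 5).
    The inverse of 4 mod 5 is 4 (since 4·4 = 16 = 3·5 + 1), so t ≡ 4·0 = 0 ≡ 0 (mod 5).
    Then x = 7 + 19·0 = 7, valid modulo lcm(19, 5) = 95: x ≡ 7 (mod 95).
  Combine with x ≡ 8 (mod 16); new modulus lcm = 1520.
    Write x = 7 + 95·t and substitute into x ≡ 8 (mod 16): 95·t ≡ 8 − 7 = 1 (mod 16).
    Reduce coefficients mod 16: 15·t ≡ 1 (mod 16).
    The inverse of 15 mod 16 is 15 (since 15·15 = 225 = 14·16 + 1), so t ≡ 15·1 = 15 ≡ 15 (mod 16).
    Then x = 7 + 95·15 = 1432, valid modulo lcm(95, 16) = 1520: x ≡ 1432 (mod 1520).
  Combine with x ≡ 3 (mod 7); new modulus lcm = 10640.
    Write x = 1432 + 1520·t and substitute into x ≡ 3 (mod 7): 1520·t ≡ 3 − 1432 = -1429 (mod 7).
    Reduce coefficients mod 7: 1·t ≡ 6 (mod 7).
    So t ≡ 6 (mod 7).
    Then x = 1432 + 1520·6 = 10552, valid modulo lcm(1520, 7) = 10640: x ≡ 10552 (mod 10640).
Verify against each original: 10552 mod 19 = 7, 10552 mod 5 = 2, 10552 mod 16 = 8, 10552 mod 7 = 3.

x ≡ 10552 (mod 10640).


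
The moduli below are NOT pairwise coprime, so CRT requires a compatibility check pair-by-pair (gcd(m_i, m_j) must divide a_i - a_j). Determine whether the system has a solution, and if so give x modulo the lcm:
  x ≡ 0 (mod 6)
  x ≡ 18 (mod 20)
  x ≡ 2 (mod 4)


Moduli 6, 20, 4 are not pairwise coprime, so CRT works modulo lcm(m_i) when all pairwise compatibility conditions hold.
Pairwise compatibility: gcd(m_i, m_j) must divide a_i - a_j for every pair.
Merge one congruence at a time:
  Start: x ≡ 0 (mod 6).
  Combine with x ≡ 18 (mod 20): gcd(6, 20) = 2; 18 - 0 = 18, which IS divisible by 2, so compatible.
    Write x = 0 + 6·t and substitute into x ≡ 18 (mod 20): 6·t ≡ 18 − 0 = 18 (mod 20).
    Divide the congruence (and modulus) by g = 2: 3·t ≡ 9 (mod 10).
    The inverse of 3 mod 10 is 7 (since 3·7 = 21 = 2·10 + 1), so t ≡ 7·9 = 63 ≡ 3 (mod 10).
    Then x = 0 + 6·3 = 18, valid modulo lcm(6, 20) = 60: x ≡ 18 (mod 60).
  Combine with x ≡ 2 (mod 4): gcd(60, 4) = 4; 2 - 18 = -16, which IS divisible by 4, so compatible.
    Write x = 18 + 60·t and substitute into x ≡ 2 (mod 4): 60·t ≡ 2 − 18 = -16 (mod 4).
    Divide the congruence (and modulus) by g = 4: 15·t ≡ -4 (mod 1).
    Modulo 1 every t works; take t = 0.
    Then x = 18 + 60·0 = 18, valid modulo lcm(60, 4) = 60: x ≡ 18 (mod 60).
Verify: 18 mod 6 = 0, 18 mod 20 = 18, 18 mod 4 = 2.

x ≡ 18 (mod 60).


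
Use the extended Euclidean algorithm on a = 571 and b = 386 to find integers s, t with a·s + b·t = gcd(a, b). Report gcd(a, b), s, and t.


Euclidean algorithm on (571, 386) — divide until remainder is 0:
  571 = 1 · 386 + 185
  386 = 2 · 185 + 16
  185 = 11 · 16 + 9
  16 = 1 · 9 + 7
  9 = 1 · 7 + 2
  7 = 3 · 2 + 1
  2 = 2 · 1 + 0
gcd(571, 386) = 1.
Track Bezout coefficients alongside the remainders: start with r₀ = 571 = a·1 + b·0 (s = 1, t = 0) and r₁ = 386 = a·0 + b·1 (s = 0, t = 1); each new remainder r_{k+1} = r_{k-1} − q_k·r_k inherits s_{k+1} = s_{k-1} − q_k·s_k, t_{k+1} = t_{k-1} − q_k·t_k, so r_k = a·s_k + b·t_k at every step:
  q = 1: r = 185, s = 1 − 1·0 = 1, t = 0 − 1·1 = -1  (check: 571·1 + 386·(-1) = 185)
  q = 2: r = 16, s = 0 − 2·1 = -2, t = 1 − 2·(-1) = 3  (check: 571·(-2) + 386·3 = 16)
  q = 11: r = 9, s = 1 − 11·(-2) = 23, t = -1 − 11·3 = -34  (check: 571·23 + 386·(-34) = 9)
  q = 1: r = 7, s = -2 − 1·23 = -25, t = 3 − 1·(-34) = 37  (check: 571·(-25) + 386·37 = 7)
  q = 1: r = 2, s = 23 − 1·(-25) = 48, t = -34 − 1·37 = -71  (check: 571·48 + 386·(-71) = 2)
  q = 3: r = 1, s = -25 − 3·48 = -169, t = 37 − 3·(-71) = 250  (check: 571·(-169) + 386·250 = 1)
The row with r = 1 (the gcd) gives the Bezout coefficients s = -169, t = 250.
Result: 571 · (-169) + 386 · (250) = 1.

gcd(571, 386) = 1; s = -169, t = 250 (check: 571·(-169) + 386·250 = 1).


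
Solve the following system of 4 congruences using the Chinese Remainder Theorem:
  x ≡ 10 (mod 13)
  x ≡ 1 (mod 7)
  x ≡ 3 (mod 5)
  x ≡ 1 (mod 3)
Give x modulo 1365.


Product of moduli M = 13 · 7 · 5 · 3 = 1365.
Merge one congruence at a time:
  Start: x ≡ 10 (mod 13).
  Combine with x ≡ 1 (mod 7); new modulus lcm = 91.
    Write x = 10 + 13·t and substitute into x ≡ 1 (mod 7): 13·t ≡ 1 − 10 = -9 (mod 7).
    Reduce coefficients mod 7: 6·t ≡ 5 (mod 7).
    The inverse of 6 mod 7 is 6 (since 6·6 = 36 = 5·7 + 1), so t ≡ 6·5 = 30 ≡ 2 (mod 7).
    Then x = 10 + 13·2 = 36, valid modulo lcm(13, 7) = 91: x ≡ 36 (mod 91).
  Combine with x ≡ 3 (mod 5); new modulus lcm = 455.
    Write x = 36 + 91·t and substitute into x ≡ 3 (mod 5): 91·t ≡ 3 − 36 = -33 (mod 5).
    Reduce coefficients mod 5: 1·t ≡ 2 (mod 5).
    So t ≡ 2 (mod 5).
    Then x = 36 + 91·2 = 218, valid modulo lcm(91, 5) = 455: x ≡ 218 (mod 455).
  Combine with x ≡ 1 (mod 3); new modulus lcm = 1365.
    Write x = 218 + 455·t and substitute into x ≡ 1 (mod 3): 455·t ≡ 1 − 218 = -217 (mod 3).
    Reduce coefficients mod 3: 2·t ≡ 2 (mod 3).
    The inverse of 2 mod 3 is 2 (since 2·2 = 4 = 1·3 + 1), so t ≡ 2·2 = 4 ≡ 1 (mod 3).
    Then x = 218 + 455·1 = 673, valid modulo lcm(455, 3) = 1365: x ≡ 673 (mod 1365).
Verify against each original: 673 mod 13 = 10, 673 mod 7 = 1, 673 mod 5 = 3, 673 mod 3 = 1.

x ≡ 673 (mod 1365).


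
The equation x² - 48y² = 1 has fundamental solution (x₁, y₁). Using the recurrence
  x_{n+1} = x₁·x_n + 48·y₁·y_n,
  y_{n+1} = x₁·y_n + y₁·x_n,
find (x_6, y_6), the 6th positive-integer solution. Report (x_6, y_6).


Step 1: Find the fundamental solution (x₁, y₁) of x² - 48y² = 1.
  Expand √48 as a continued fraction. a₀ = ⌊√48⌋ = 6; iterate m_{k+1} = d_k·a_k − m_k, d_{k+1} = (48 − m_{k+1}²)/d_k, a_{k+1} = ⌊(a₀ + m_{k+1})/d_{k+1}⌋ (starting m₀ = 0, d₀ = 1), with convergents p_k = a_k·p_{k-1} + p_{k-2}, q_k = a_k·q_{k-1} + q_{k-2} (p₋₁ = 1, q₋₁ = 0):
  k = 0: a₀ = 6; p₀/q₀ = 6/1; p₀² − 48·q₀² = 36 − 48 = -12.
  k = 1: m = 6, d = 12, a = ⌊(6 + 6)/12⌋ = 1; p/q = (1·6 + 1)/(1·1 + 0) = 7/1; p² − 48·q² = 49 − 48 = 1.
  The first convergent with p² − 48·q² = 1 gives the fundamental solution (x₁, y₁) = (7, 1).
Step 2: Apply the recurrence (x_{n+1}, y_{n+1}) = (x₁x_n + 48y₁y_n, x₁y_n + y₁x_n) repeatedly.
  From (x_1, y_1) = (7, 1): x_2 = 7·7 + 48·1·1 = 97; y_2 = 7·1 + 1·7 = 14.
  From (x_2, y_2) = (97, 14): x_3 = 7·97 + 48·1·14 = 1351; y_3 = 7·14 + 1·97 = 195.
  From (x_3, y_3) = (1351, 195): x_4 = 7·1351 + 48·1·195 = 18817; y_4 = 7·195 + 1·1351 = 2716.
  From (x_4, y_4) = (18817, 2716): x_5 = 7·18817 + 48·1·2716 = 262087; y_5 = 7·2716 + 1·18817 = 37829.
  From (x_5, y_5) = (262087, 37829): x_6 = 7·262087 + 48·1·37829 = 3650401; y_6 = 7·37829 + 1·262087 = 526890.
Step 3: Verify x_6² - 48·y_6² = 13325427460801 - 13325427460800 = 1 (should be 1). ✓

(x_1, y_1) = (7, 1); (x_6, y_6) = (3650401, 526890).


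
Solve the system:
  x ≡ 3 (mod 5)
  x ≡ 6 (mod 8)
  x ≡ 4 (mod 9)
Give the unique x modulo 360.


Moduli 5, 8, 9 are pairwise coprime; by CRT there is a unique solution modulo M = 5 · 8 · 9 = 360.
Solve pairwise, accumulating the modulus:
  Start with x ≡ 3 (mod 5).
  Combine with x ≡ 6 (mod 8): since gcd(5, 8) = 1, we get a unique residue mod 40.
    Write x = 3 + 5·t and substitute into x ≡ 6 (mod 8): 5·t ≡ 6 − 3 = 3 (mod 8).
    The inverse of 5 mod 8 is 5 (since 5·5 = 25 = 3·8 + 1), so t ≡ 5·3 = 15 ≡ 7 (mod 8).
    Then x = 3 + 5·7 = 38, valid modulo lcm(5, 8) = 40: x ≡ 38 (mod 40).
  Combine with x ≡ 4 (mod 9): since gcd(40, 9) = 1, we get a unique residue mod 360.
    Write x = 38 + 40·t and substitute into x ≡ 4 (mod 9): 40·t ≡ 4 − 38 = -34 (mod 9).
    Reduce coefficients mod 9: 4·t ≡ 2 (mod 9).
    The inverse of 4 mod 9 is 7 (since 4·7 = 28 = 3·9 + 1), so t ≡ 7·2 = 14 ≡ 5 (mod 9).
    Then x = 38 + 40·5 = 238, valid modulo lcm(40, 9) = 360: x ≡ 238 (mod 360).
Verify: 238 mod 5 = 3 ✓, 238 mod 8 = 6 ✓, 238 mod 9 = 4 ✓.

x ≡ 238 (mod 360).


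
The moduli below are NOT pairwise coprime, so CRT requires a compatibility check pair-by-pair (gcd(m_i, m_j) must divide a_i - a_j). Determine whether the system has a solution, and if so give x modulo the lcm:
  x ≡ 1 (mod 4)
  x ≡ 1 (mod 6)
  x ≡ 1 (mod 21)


Moduli 4, 6, 21 are not pairwise coprime, so CRT works modulo lcm(m_i) when all pairwise compatibility conditions hold.
Pairwise compatibility: gcd(m_i, m_j) must divide a_i - a_j for every pair.
Merge one congruence at a time:
  Start: x ≡ 1 (mod 4).
  Combine with x ≡ 1 (mod 6): gcd(4, 6) = 2; 1 - 1 = 0, which IS divisible by 2, so compatible.
    Write x = 1 + 4·t and substitute into x ≡ 1 (mod 6): 4·t ≡ 1 − 1 = 0 (mod 6).
    Divide the congruence (and modulus) by g = 2: 2·t ≡ 0 (mod 3).
    The inverse of 2 mod 3 is 2 (since 2·2 = 4 = 1·3 + 1), so t ≡ 2·0 = 0 ≡ 0 (mod 3).
    Then x = 1 + 4·0 = 1, valid modulo lcm(4, 6) = 12: x ≡ 1 (mod 12).
  Combine with x ≡ 1 (mod 21): gcd(12, 21) = 3; 1 - 1 = 0, which IS divisible by 3, so compatible.
    Write x = 1 + 12·t and substitute into x ≡ 1 (mod 21): 12·t ≡ 1 − 1 = 0 (mod 21).
    Divide the congruence (and modulus) by g = 3: 4·t ≡ 0 (mod 7).
    The inverse of 4 mod 7 is 2 (since 4·2 = 8 = 1·7 + 1), so t ≡ 2·0 = 0 ≡ 0 (mod 7).
    Then x = 1 + 12·0 = 1, valid modulo lcm(12, 21) = 84: x ≡ 1 (mod 84).
Verify: 1 mod 4 = 1, 1 mod 6 = 1, 1 mod 21 = 1.

x ≡ 1 (mod 84).


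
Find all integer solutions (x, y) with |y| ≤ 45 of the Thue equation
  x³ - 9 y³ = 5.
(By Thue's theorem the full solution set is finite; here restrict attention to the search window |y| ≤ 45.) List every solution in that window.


The equation is x³ - 9y³ = 5. For fixed y, x³ = 9·y³ + 5, so a solution requires the RHS to be a perfect cube.
Strategy: iterate y from -45 to 45, compute RHS = 9·y³ + 5, and check whether it is a (positive or negative) perfect cube.
Check small values of y:
  y = 0: RHS = 5 is not a perfect cube.
  y = 1: RHS = 14 is not a perfect cube.
  y = -1: RHS = -4 is not a perfect cube.
  y = 2: RHS = 77 is not a perfect cube.
  y = -2: RHS = -67 is not a perfect cube.
  y = 3: RHS = 248 is not a perfect cube.
  y = -3: RHS = -238 is not a perfect cube.
Continuing the search up to |y| = 45 finds no solutions either.
No (x, y) in the scanned range satisfies the equation.

No integer solutions with |y| ≤ 45.


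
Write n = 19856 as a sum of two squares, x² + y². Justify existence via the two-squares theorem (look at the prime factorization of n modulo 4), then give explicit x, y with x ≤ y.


Step 1: Factor n = 19856 = 2^4 · 17 · 73.
Step 2: Check the mod-4 condition on each prime factor: 2 = 2 (special); 17 ≡ 1 (mod 4), exponent 1; 73 ≡ 1 (mod 4), exponent 1.
All primes ≡ 3 (mod 4) appear to even exponent (or don't appear), so by the two-squares theorem n IS expressible as a sum of two squares.
Step 3: Build a representation. Group n = k² · m with k = 4 and m = 17 · 73 = 1241 (a product of primes ≡ 1 (mod 4)); a representation of m scales to one of n via (k·x)² + (k·y)² = k²(x² + y²). Each prime p ≡ 1 (mod 4) is itself a sum of two squares; find a² by testing p − a² for a perfect square:
  17: 17 − 1² = 16 = 4² ⇒ 17 = 1² + 4².
  73: 73 − 1² = 72, 73 − 2² = 69, 73 − 3² = 64 = 8² ⇒ 73 = 3² + 8².
  Combine using the Brahmagupta–Fibonacci identity (a² + b²)(c² + d²) = (ac − bd)² + (ad + bc)² = (ac + bd)² + (ad − bc)²:
  17 · 73 = 1241: from (1² + 4²)(3² + 8²), take (1·3 − 4·8, 1·8 + 4·3) = (3 − 32, 8 + 12) = (-29, 20); dropping signs (only squares matter) gives (29, 20); check 29² + 20² = 841 + 400 = 1241 ✓.
  Scale by k = 4: (4·29, 4·20) = (116, 80).
Step 4: Order so x ≤ y and verify: 80² + 116² = 6400 + 13456 = 19856 = n. ✓

n = 19856 = 80² + 116² (one valid representation with x ≤ y).


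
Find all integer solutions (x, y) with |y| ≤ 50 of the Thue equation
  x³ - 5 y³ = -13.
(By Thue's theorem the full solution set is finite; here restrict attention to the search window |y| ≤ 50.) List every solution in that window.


The equation is x³ - 5y³ = -13. For fixed y, x³ = 5·y³ − 13, so a solution requires the RHS to be a perfect cube.
Strategy: iterate y from -50 to 50, compute RHS = 5·y³ − 13, and check whether it is a (positive or negative) perfect cube.
Check small values of y:
  y = 0: RHS = -13 is not a perfect cube.
  y = 1: RHS = -8 = (-2)³ ⇒ x = -2 works.
  y = -1: RHS = -18 is not a perfect cube.
  y = 2: RHS = 27 = (3)³ ⇒ x = 3 works.
  y = -2: RHS = -53 is not a perfect cube.
  y = 3: RHS = 122 is not a perfect cube.
  y = -3: RHS = -148 is not a perfect cube.
Continuing, at y = -7: RHS = -1728 = (-12)³ ⇒ x = -12 works.
Searching the remaining y in |y| ≤ 50 finds no further solutions.
Collected solutions: (-2, 1), (3, 2), (-12, -7).

Solutions (with |y| ≤ 50): (-2, 1), (3, 2), (-12, -7).


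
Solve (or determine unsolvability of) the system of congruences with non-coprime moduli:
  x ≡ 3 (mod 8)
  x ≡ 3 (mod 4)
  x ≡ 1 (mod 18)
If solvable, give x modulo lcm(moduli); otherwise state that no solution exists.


Moduli 8, 4, 18 are not pairwise coprime, so CRT works modulo lcm(m_i) when all pairwise compatibility conditions hold.
Pairwise compatibility: gcd(m_i, m_j) must divide a_i - a_j for every pair.
Merge one congruence at a time:
  Start: x ≡ 3 (mod 8).
  Combine with x ≡ 3 (mod 4): gcd(8, 4) = 4; 3 - 3 = 0, which IS divisible by 4, so compatible.
    Write x = 3 + 8·t and substitute into x ≡ 3 (mod 4): 8·t ≡ 3 − 3 = 0 (mod 4).
    Divide the congruence (and modulus) by g = 4: 2·t ≡ 0 (mod 1).
    Modulo 1 every t works; take t = 0.
    Then x = 3 + 8·0 = 3, valid modulo lcm(8, 4) = 8: x ≡ 3 (mod 8).
  Combine with x ≡ 1 (mod 18): gcd(8, 18) = 2; 1 - 3 = -2, which IS divisible by 2, so compatible.
    Write x = 3 + 8·t and substitute into x ≡ 1 (mod 18): 8·t ≡ 1 − 3 = -2 (mod 18).
    Divide the congruence (and modulus) by g = 2: 4·t ≡ -1 (mod 9).
    Reduce coefficients mod 9: 4·t ≡ 8 (mod 9).
    The inverse of 4 mod 9 is 7 (since 4·7 = 28 = 3·9 + 1), so t ≡ 7·8 = 56 ≡ 2 (mod 9).
    Then x = 3 + 8·2 = 19, valid modulo lcm(8, 18) = 72: x ≡ 19 (mod 72).
Verify: 19 mod 8 = 3, 19 mod 4 = 3, 19 mod 18 = 1.

x ≡ 19 (mod 72).


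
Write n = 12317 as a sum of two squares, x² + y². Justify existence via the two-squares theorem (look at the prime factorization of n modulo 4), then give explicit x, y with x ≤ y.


Step 1: Factor n = 12317 = 109 · 113.
Step 2: Check the mod-4 condition on each prime factor: 109 ≡ 1 (mod 4), exponent 1; 113 ≡ 1 (mod 4), exponent 1.
All primes ≡ 3 (mod 4) appear to even exponent (or don't appear), so by the two-squares theorem n IS expressible as a sum of two squares.
Step 3: Build a representation. Here n = 109 · 113 is a product of primes ≡ 1 (mod 4). Each prime p ≡ 1 (mod 4) is itself a sum of two squares; find a² by testing p − a² for a perfect square:
  109: 109 − 1² = 108, 109 − 2² = 105, 109 − 3² = 100 = 10² ⇒ 109 = 3² + 10².
  113: 113 − 1² = 112, 113 − 2² = 109, 113 − 3² = 104, 113 − 4² = 97, 113 − 5² = 88, 113 − 6² = 77, 113 − 7² = 64 = 8² ⇒ 113 = 7² + 8².
  Combine using the Brahmagupta–Fibonacci identity (a² + b²)(c² + d²) = (ac − bd)² + (ad + bc)² = (ac + bd)² + (ad − bc)²:
  109 · 113 = 12317: from (3² + 10²)(7² + 8²), take (3·7 − 10·8, 3·8 + 10·7) = (21 − 80, 24 + 70) = (-59, 94); dropping signs (only squares matter) gives (59, 94); check 59² + 94² = 3481 + 8836 = 12317 ✓.
Step 4: Order so x ≤ y and verify: 59² + 94² = 3481 + 8836 = 12317 = n. ✓

n = 12317 = 59² + 94² (one valid representation with x ≤ y).


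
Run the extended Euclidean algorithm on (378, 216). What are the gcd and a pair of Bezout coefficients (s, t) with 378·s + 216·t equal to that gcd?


Euclidean algorithm on (378, 216) — divide until remainder is 0:
  378 = 1 · 216 + 162
  216 = 1 · 162 + 54
  162 = 3 · 54 + 0
gcd(378, 216) = 54.
Track Bezout coefficients alongside the remainders: start with r₀ = 378 = a·1 + b·0 (s = 1, t = 0) and r₁ = 216 = a·0 + b·1 (s = 0, t = 1); each new remainder r_{k+1} = r_{k-1} − q_k·r_k inherits s_{k+1} = s_{k-1} − q_k·s_k, t_{k+1} = t_{k-1} − q_k·t_k, so r_k = a·s_k + b·t_k at every step:
  q = 1: r = 162, s = 1 − 1·0 = 1, t = 0 − 1·1 = -1  (check: 378·1 + 216·(-1) = 162)
  q = 1: r = 54, s = 0 − 1·1 = -1, t = 1 − 1·(-1) = 2  (check: 378·(-1) + 216·2 = 54)
The row with r = 54 (the gcd) gives the Bezout coefficients s = -1, t = 2.
Result: 378 · (-1) + 216 · (2) = 54.

gcd(378, 216) = 54; s = -1, t = 2 (check: 378·(-1) + 216·2 = 54).


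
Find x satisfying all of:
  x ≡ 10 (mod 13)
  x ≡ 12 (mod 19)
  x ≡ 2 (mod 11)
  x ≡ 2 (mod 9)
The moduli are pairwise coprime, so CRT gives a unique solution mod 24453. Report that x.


Product of moduli M = 13 · 19 · 11 · 9 = 24453.
Merge one congruence at a time:
  Start: x ≡ 10 (mod 13).
  Combine with x ≡ 12 (mod 19); new modulus lcm = 247.
    Write x = 10 + 13·t and substitute into x ≡ 12 (mod 19): 13·t ≡ 12 − 10 = 2 (mod 19).
    The inverse of 13 mod 19 is 3 (since 13·3 = 39 = 2·19 + 1), so t ≡ 3·2 = 6 ≡ 6 (mod 19).
    Then x = 10 + 13·6 = 88, valid modulo lcm(13, 19) = 247: x ≡ 88 (mod 247).
  Combine with x ≡ 2 (mod 11); new modulus lcm = 2717.
    Write x = 88 + 247·t and substitute into x ≡ 2 (mod 11): 247·t ≡ 2 − 88 = -86 (mod 11).
    Reduce coefficients mod 11: 5·t ≡ 2 (mod 11).
    The inverse of 5 mod 11 is 9 (since 5·9 = 45 = 4·11 + 1), so t ≡ 9·2 = 18 ≡ 7 (mod 11).
    Then x = 88 + 247·7 = 1817, valid modulo lcm(247, 11) = 2717: x ≡ 1817 (mod 2717).
  Combine with x ≡ 2 (mod 9); new modulus lcm = 24453.
    Write x = 1817 + 2717·t and substitute into x ≡ 2 (mod 9): 2717·t ≡ 2 − 1817 = -1815 (mod 9).
    Reduce coefficients mod 9: 8·t ≡ 3 (mod 9).
    The inverse of 8 mod 9 is 8 (since 8·8 = 64 = 7·9 + 1), so t ≡ 8·3 = 24 ≡ 6 (mod 9).
    Then x = 1817 + 2717·6 = 18119, valid modulo lcm(2717, 9) = 24453: x ≡ 18119 (mod 24453).
Verify against each original: 18119 mod 13 = 10, 18119 mod 19 = 12, 18119 mod 11 = 2, 18119 mod 9 = 2.

x ≡ 18119 (mod 24453).


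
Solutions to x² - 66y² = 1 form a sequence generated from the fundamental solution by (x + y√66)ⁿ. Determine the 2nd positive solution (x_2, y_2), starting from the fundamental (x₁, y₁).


Step 1: Find the fundamental solution (x₁, y₁) of x² - 66y² = 1.
  Expand √66 as a continued fraction. a₀ = ⌊√66⌋ = 8; iterate m_{k+1} = d_k·a_k − m_k, d_{k+1} = (66 − m_{k+1}²)/d_k, a_{k+1} = ⌊(a₀ + m_{k+1})/d_{k+1}⌋ (starting m₀ = 0, d₀ = 1), with convergents p_k = a_k·p_{k-1} + p_{k-2}, q_k = a_k·q_{k-1} + q_{k-2} (p₋₁ = 1, q₋₁ = 0):
  k = 0: a₀ = 8; p₀/q₀ = 8/1; p₀² − 66·q₀² = 64 − 66 = -2.
  k = 1: m = 8, d = 2, a = ⌊(8 + 8)/2⌋ = 8; p/q = (8·8 + 1)/(8·1 + 0) = 65/8; p² − 66·q² = 4225 − 4224 = 1.
  The first convergent with p² − 66·q² = 1 gives the fundamental solution (x₁, y₁) = (65, 8).
Step 2: Apply the recurrence (x_{n+1}, y_{n+1}) = (x₁x_n + 66y₁y_n, x₁y_n + y₁x_n) repeatedly.
  From (x_1, y_1) = (65, 8): x_2 = 65·65 + 66·8·8 = 8449; y_2 = 65·8 + 8·65 = 1040.
Step 3: Verify x_2² - 66·y_2² = 71385601 - 71385600 = 1 (should be 1). ✓

(x_1, y_1) = (65, 8); (x_2, y_2) = (8449, 1040).


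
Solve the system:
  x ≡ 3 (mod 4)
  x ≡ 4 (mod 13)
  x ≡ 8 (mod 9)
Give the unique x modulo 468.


Moduli 4, 13, 9 are pairwise coprime; by CRT there is a unique solution modulo M = 4 · 13 · 9 = 468.
Solve pairwise, accumulating the modulus:
  Start with x ≡ 3 (mod 4).
  Combine with x ≡ 4 (mod 13): since gcd(4, 13) = 1, we get a unique residue mod 52.
    Write x = 3 + 4·t and substitute into x ≡ 4 (mod 13): 4·t ≡ 4 − 3 = 1 (mod 13).
    The inverse of 4 mod 13 is 10 (since 4·10 = 40 = 3·13 + 1), so t ≡ 10·1 = 10 ≡ 10 (mod 13).
    Then x = 3 + 4·10 = 43, valid modulo lcm(4, 13) = 52: x ≡ 43 (mod 52).
  Combine with x ≡ 8 (mod 9): since gcd(52, 9) = 1, we get a unique residue mod 468.
    Write x = 43 + 52·t and substitute into x ≡ 8 (mod 9): 52·t ≡ 8 − 43 = -35 (mod 9).
    Reduce coefficients mod 9: 7·t ≡ 1 (mod 9).
    The inverse of 7 mod 9 is 4 (since 7·4 = 28 = 3·9 + 1), so t ≡ 4·1 = 4 ≡ 4 (mod 9).
    Then x = 43 + 52·4 = 251, valid modulo lcm(52, 9) = 468: x ≡ 251 (mod 468).
Verify: 251 mod 4 = 3 ✓, 251 mod 13 = 4 ✓, 251 mod 9 = 8 ✓.

x ≡ 251 (mod 468).


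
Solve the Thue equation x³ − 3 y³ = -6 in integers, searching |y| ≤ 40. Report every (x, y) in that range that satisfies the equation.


The equation is x³ - 3y³ = -6. For fixed y, x³ = 3·y³ − 6, so a solution requires the RHS to be a perfect cube.
Strategy: iterate y from -40 to 40, compute RHS = 3·y³ − 6, and check whether it is a (positive or negative) perfect cube.
Check small values of y:
  y = 0: RHS = -6 is not a perfect cube.
  y = 1: RHS = -3 is not a perfect cube.
  y = -1: RHS = -9 is not a perfect cube.
  y = 2: RHS = 18 is not a perfect cube.
  y = -2: RHS = -30 is not a perfect cube.
  y = 3: RHS = 75 is not a perfect cube.
  y = -3: RHS = -87 is not a perfect cube.
Continuing the search up to |y| = 40 finds no solutions either.
No (x, y) in the scanned range satisfies the equation.

No integer solutions with |y| ≤ 40.


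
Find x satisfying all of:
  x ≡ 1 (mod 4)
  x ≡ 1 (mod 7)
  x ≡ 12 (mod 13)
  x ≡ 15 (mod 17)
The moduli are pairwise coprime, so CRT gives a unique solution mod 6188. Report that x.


Product of moduli M = 4 · 7 · 13 · 17 = 6188.
Merge one congruence at a time:
  Start: x ≡ 1 (mod 4).
  Combine with x ≡ 1 (mod 7); new modulus lcm = 28.
    Write x = 1 + 4·t and substitute into x ≡ 1 (mod 7): 4·t ≡ 1 − 1 = 0 (mod 7).
    The inverse of 4 mod 7 is 2 (since 4·2 = 8 = 1·7 + 1), so t ≡ 2·0 = 0 ≡ 0 (mod 7).
    Then x = 1 + 4·0 = 1, valid modulo lcm(4, 7) = 28: x ≡ 1 (mod 28).
  Combine with x ≡ 12 (mod 13); new modulus lcm = 364.
    Write x = 1 + 28·t and substitute into x ≡ 12 (mod 13): 28·t ≡ 12 − 1 = 11 (mod 13).
    Reduce coefficients mod 13: 2·t ≡ 11 (mod 13).
    The inverse of 2 mod 13 is 7 (since 2·7 = 14 = 1·13 + 1), so t ≡ 7·11 = 77 ≡ 12 (mod 13).
    Then x = 1 + 28·12 = 337, valid modulo lcm(28, 13) = 364: x ≡ 337 (mod 364).
  Combine with x ≡ 15 (mod 17); new modulus lcm = 6188.
    Write x = 337 + 364·t and substitute into x ≡ 15 (mod 17): 364·t ≡ 15 − 337 = -322 (mod 17).
    Reduce coefficients mod 17: 7·t ≡ 1 (mod 17).
    The inverse of 7 mod 17 is 5 (since 7·5 = 35 = 2·17 + 1), so t ≡ 5·1 = 5 ≡ 5 (mod 17).
    Then x = 337 + 364·5 = 2157, valid modulo lcm(364, 17) = 6188: x ≡ 2157 (mod 6188).
Verify against each original: 2157 mod 4 = 1, 2157 mod 7 = 1, 2157 mod 13 = 12, 2157 mod 17 = 15.

x ≡ 2157 (mod 6188).


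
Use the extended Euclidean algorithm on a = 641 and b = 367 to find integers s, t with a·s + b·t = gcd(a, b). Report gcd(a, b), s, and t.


Euclidean algorithm on (641, 367) — divide until remainder is 0:
  641 = 1 · 367 + 274
  367 = 1 · 274 + 93
  274 = 2 · 93 + 88
  93 = 1 · 88 + 5
  88 = 17 · 5 + 3
  5 = 1 · 3 + 2
  3 = 1 · 2 + 1
  2 = 2 · 1 + 0
gcd(641, 367) = 1.
Track Bezout coefficients alongside the remainders: start with r₀ = 641 = a·1 + b·0 (s = 1, t = 0) and r₁ = 367 = a·0 + b·1 (s = 0, t = 1); each new remainder r_{k+1} = r_{k-1} − q_k·r_k inherits s_{k+1} = s_{k-1} − q_k·s_k, t_{k+1} = t_{k-1} − q_k·t_k, so r_k = a·s_k + b·t_k at every step:
  q = 1: r = 274, s = 1 − 1·0 = 1, t = 0 − 1·1 = -1  (check: 641·1 + 367·(-1) = 274)
  q = 1: r = 93, s = 0 − 1·1 = -1, t = 1 − 1·(-1) = 2  (check: 641·(-1) + 367·2 = 93)
  q = 2: r = 88, s = 1 − 2·(-1) = 3, t = -1 − 2·2 = -5  (check: 641·3 + 367·(-5) = 88)
  q = 1: r = 5, s = -1 − 1·3 = -4, t = 2 − 1·(-5) = 7  (check: 641·(-4) + 367·7 = 5)
  q = 17: r = 3, s = 3 − 17·(-4) = 71, t = -5 − 17·7 = -124  (check: 641·71 + 367·(-124) = 3)
  q = 1: r = 2, s = -4 − 1·71 = -75, t = 7 − 1·(-124) = 131  (check: 641·(-75) + 367·131 = 2)
  q = 1: r = 1, s = 71 − 1·(-75) = 146, t = -124 − 1·131 = -255  (check: 641·146 + 367·(-255) = 1)
The row with r = 1 (the gcd) gives the Bezout coefficients s = 146, t = -255.
Result: 641 · (146) + 367 · (-255) = 1.

gcd(641, 367) = 1; s = 146, t = -255 (check: 641·146 + 367·(-255) = 1).


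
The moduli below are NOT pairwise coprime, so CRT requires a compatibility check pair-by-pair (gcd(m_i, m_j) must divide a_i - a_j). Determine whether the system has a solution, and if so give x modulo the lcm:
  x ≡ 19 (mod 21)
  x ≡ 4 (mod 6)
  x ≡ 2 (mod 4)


Moduli 21, 6, 4 are not pairwise coprime, so CRT works modulo lcm(m_i) when all pairwise compatibility conditions hold.
Pairwise compatibility: gcd(m_i, m_j) must divide a_i - a_j for every pair.
Merge one congruence at a time:
  Start: x ≡ 19 (mod 21).
  Combine with x ≡ 4 (mod 6): gcd(21, 6) = 3; 4 - 19 = -15, which IS divisible by 3, so compatible.
    Write x = 19 + 21·t and substitute into x ≡ 4 (mod 6): 21·t ≡ 4 − 19 = -15 (mod 6).
    Divide the congruence (and modulus) by g = 3: 7·t ≡ -5 (mod 2).
    Reduce coefficients mod 2: 1·t ≡ 1 (mod 2).
    So t ≡ 1 (mod 2).
    Then x = 19 + 21·1 = 40, valid modulo lcm(21, 6) = 42: x ≡ 40 (mod 42).
  Combine with x ≡ 2 (mod 4): gcd(42, 4) = 2; 2 - 40 = -38, which IS divisible by 2, so compatible.
    Write x = 40 + 42·t and substitute into x ≡ 2 (mod 4): 42·t ≡ 2 − 40 = -38 (mod 4).
    Divide the congruence (and modulus) by g = 2: 21·t ≡ -19 (mod 2).
    Reduce coefficients mod 2: 1·t ≡ 1 (mod 2).
    So t ≡ 1 (mod 2).
    Then x = 40 + 42·1 = 82, valid modulo lcm(42, 4) = 84: x ≡ 82 (mod 84).
Verify: 82 mod 21 = 19, 82 mod 6 = 4, 82 mod 4 = 2.

x ≡ 82 (mod 84).


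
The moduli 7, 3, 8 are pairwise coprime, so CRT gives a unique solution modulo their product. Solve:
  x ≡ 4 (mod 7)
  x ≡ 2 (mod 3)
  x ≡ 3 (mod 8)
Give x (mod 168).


Moduli 7, 3, 8 are pairwise coprime; by CRT there is a unique solution modulo M = 7 · 3 · 8 = 168.
Solve pairwise, accumulating the modulus:
  Start with x ≡ 4 (mod 7).
  Combine with x ≡ 2 (mod 3): since gcd(7, 3) = 1, we get a unique residue mod 21.
    Write x = 4 + 7·t and substitute into x ≡ 2 (mod 3): 7·t ≡ 2 − 4 = -2 (mod 3).
    Reduce coefficients mod 3: 1·t ≡ 1 (mod 3).
    So t ≡ 1 (mod 3).
    Then x = 4 + 7·1 = 11, valid modulo lcm(7, 3) = 21: x ≡ 11 (mod 21).
  Combine with x ≡ 3 (mod 8): since gcd(21, 8) = 1, we get a unique residue mod 168.
    Write x = 11 + 21·t and substitute into x ≡ 3 (mod 8): 21·t ≡ 3 − 11 = -8 (mod 8).
    Reduce coefficients mod 8: 5·t ≡ 0 (mod 8).
    The inverse of 5 mod 8 is 5 (since 5·5 = 25 = 3·8 + 1), so t ≡ 5·0 = 0 ≡ 0 (mod 8).
    Then x = 11 + 21·0 = 11, valid modulo lcm(21, 8) = 168: x ≡ 11 (mod 168).
Verify: 11 mod 7 = 4 ✓, 11 mod 3 = 2 ✓, 11 mod 8 = 3 ✓.

x ≡ 11 (mod 168).


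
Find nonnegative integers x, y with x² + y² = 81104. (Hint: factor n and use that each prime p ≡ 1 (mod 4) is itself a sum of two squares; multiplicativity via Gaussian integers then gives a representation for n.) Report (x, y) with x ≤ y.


Step 1: Factor n = 81104 = 2^4 · 37 · 137.
Step 2: Check the mod-4 condition on each prime factor: 2 = 2 (special); 37 ≡ 1 (mod 4), exponent 1; 137 ≡ 1 (mod 4), exponent 1.
All primes ≡ 3 (mod 4) appear to even exponent (or don't appear), so by the two-squares theorem n IS expressible as a sum of two squares.
Step 3: Build a representation. Group n = k² · m with k = 4 and m = 37 · 137 = 5069 (a product of primes ≡ 1 (mod 4)); a representation of m scales to one of n via (k·x)² + (k·y)² = k²(x² + y²). Each prime p ≡ 1 (mod 4) is itself a sum of two squares; find a² by testing p − a² for a perfect square:
  37: 37 − 1² = 36 = 6² ⇒ 37 = 1² + 6².
  137: 137 − 1² = 136, 137 − 2² = 133, 137 − 3² = 128, 137 − 4² = 121 = 11² ⇒ 137 = 4² + 11².
  Combine using the Brahmagupta–Fibonacci identity (a² + b²)(c² + d²) = (ac − bd)² + (ad + bc)² = (ac + bd)² + (ad − bc)²:
  37 · 137 = 5069: from (1² + 6²)(4² + 11²), take (1·4 − 6·11, 1·11 + 6·4) = (4 − 66, 11 + 24) = (-62, 35); dropping signs (only squares matter) gives (62, 35); check 62² + 35² = 3844 + 1225 = 5069 ✓.
  Scale by k = 4: (4·62, 4·35) = (248, 140).
Step 4: Order so x ≤ y and verify: 140² + 248² = 19600 + 61504 = 81104 = n. ✓

n = 81104 = 140² + 248² (one valid representation with x ≤ y).


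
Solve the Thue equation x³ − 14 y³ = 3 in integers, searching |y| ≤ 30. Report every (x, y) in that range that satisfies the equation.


The equation is x³ - 14y³ = 3. For fixed y, x³ = 14·y³ + 3, so a solution requires the RHS to be a perfect cube.
Strategy: iterate y from -30 to 30, compute RHS = 14·y³ + 3, and check whether it is a (positive or negative) perfect cube.
Check small values of y:
  y = 0: RHS = 3 is not a perfect cube.
  y = 1: RHS = 17 is not a perfect cube.
  y = -1: RHS = -11 is not a perfect cube.
  y = 2: RHS = 115 is not a perfect cube.
  y = -2: RHS = -109 is not a perfect cube.
  y = 3: RHS = 381 is not a perfect cube.
  y = -3: RHS = -375 is not a perfect cube.
Continuing the search up to |y| = 30 finds no solutions either.
No (x, y) in the scanned range satisfies the equation.

No integer solutions with |y| ≤ 30.


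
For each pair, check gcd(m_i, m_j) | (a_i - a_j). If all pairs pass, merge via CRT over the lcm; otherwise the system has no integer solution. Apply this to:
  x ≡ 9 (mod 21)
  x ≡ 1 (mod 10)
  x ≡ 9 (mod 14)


Moduli 21, 10, 14 are not pairwise coprime, so CRT works modulo lcm(m_i) when all pairwise compatibility conditions hold.
Pairwise compatibility: gcd(m_i, m_j) must divide a_i - a_j for every pair.
Merge one congruence at a time:
  Start: x ≡ 9 (mod 21).
  Combine with x ≡ 1 (mod 10): gcd(21, 10) = 1; 1 - 9 = -8, which IS divisible by 1, so compatible.
    Write x = 9 + 21·t and substitute into x ≡ 1 (mod 10): 21·t ≡ 1 − 9 = -8 (mod 10).
    Reduce coefficients mod 10: 1·t ≡ 2 (mod 10).
    So t ≡ 2 (mod 10).
    Then x = 9 + 21·2 = 51, valid modulo lcm(21, 10) = 210: x ≡ 51 (mod 210).
  Combine with x ≡ 9 (mod 14): gcd(210, 14) = 14; 9 - 51 = -42, which IS divisible by 14, so compatible.
    Write x = 51 + 210·t and substitute into x ≡ 9 (mod 14): 210·t ≡ 9 − 51 = -42 (mod 14).
    Divide the congruence (and modulus) by g = 14: 15·t ≡ -3 (mod 1).
    Modulo 1 every t works; take t = 0.
    Then x = 51 + 210·0 = 51, valid modulo lcm(210, 14) = 210: x ≡ 51 (mod 210).
Verify: 51 mod 21 = 9, 51 mod 10 = 1, 51 mod 14 = 9.

x ≡ 51 (mod 210).


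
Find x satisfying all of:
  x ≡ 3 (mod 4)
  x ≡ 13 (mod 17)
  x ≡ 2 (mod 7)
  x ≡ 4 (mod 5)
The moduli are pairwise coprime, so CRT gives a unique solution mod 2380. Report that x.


Product of moduli M = 4 · 17 · 7 · 5 = 2380.
Merge one congruence at a time:
  Start: x ≡ 3 (mod 4).
  Combine with x ≡ 13 (mod 17); new modulus lcm = 68.
    Write x = 3 + 4·t and substitute into x ≡ 13 (mod 17): 4·t ≡ 13 − 3 = 10 (mod 17).
    The inverse of 4 mod 17 is 13 (since 4·13 = 52 = 3·17 + 1), so t ≡ 13·10 = 130 ≡ 11 (mod 17).
    Then x = 3 + 4·11 = 47, valid modulo lcm(4, 17) = 68: x ≡ 47 (mod 68).
  Combine with x ≡ 2 (mod 7); new modulus lcm = 476.
    Write x = 47 + 68·t and substitute into x ≡ 2 (mod 7): 68·t ≡ 2 − 47 = -45 (mod 7).
    Reduce coefficients mod 7: 5·t ≡ 4 (mod 7).
    The inverse of 5 mod 7 is 3 (since 5·3 = 15 = 2·7 + 1), so t ≡ 3·4 = 12 ≡ 5 (mod 7).
    Then x = 47 + 68·5 = 387, valid modulo lcm(68, 7) = 476: x ≡ 387 (mod 476).
  Combine with x ≡ 4 (mod 5); new modulus lcm = 2380.
    Write x = 387 + 476·t and substitute into x ≡ 4 (mod 5): 476·t ≡ 4 − 387 = -383 (mod 5).
    Reduce coefficients mod 5: 1·t ≡ 2 (mod 5).
    So t ≡ 2 (mod 5).
    Then x = 387 + 476·2 = 1339, valid modulo lcm(476, 5) = 2380: x ≡ 1339 (mod 2380).
Verify against each original: 1339 mod 4 = 3, 1339 mod 17 = 13, 1339 mod 7 = 2, 1339 mod 5 = 4.

x ≡ 1339 (mod 2380).


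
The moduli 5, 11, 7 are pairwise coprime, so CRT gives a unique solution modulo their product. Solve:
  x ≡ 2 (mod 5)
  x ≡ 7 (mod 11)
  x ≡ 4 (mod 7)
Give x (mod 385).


Moduli 5, 11, 7 are pairwise coprime; by CRT there is a unique solution modulo M = 5 · 11 · 7 = 385.
Solve pairwise, accumulating the modulus:
  Start with x ≡ 2 (mod 5).
  Combine with x ≡ 7 (mod 11): since gcd(5, 11) = 1, we get a unique residue mod 55.
    Write x = 2 + 5·t and substitute into x ≡ 7 (mod 11): 5·t ≡ 7 − 2 = 5 (mod 11).
    The inverse of 5 mod 11 is 9 (since 5·9 = 45 = 4·11 + 1), so t ≡ 9·5 = 45 ≡ 1 (mod 11).
    Then x = 2 + 5·1 = 7, valid modulo lcm(5, 11) = 55: x ≡ 7 (mod 55).
  Combine with x ≡ 4 (mod 7): since gcd(55, 7) = 1, we get a unique residue mod 385.
    Write x = 7 + 55·t and substitute into x ≡ 4 (mod 7): 55·t ≡ 4 − 7 = -3 (mod 7).
    Reduce coefficients mod 7: 6·t ≡ 4 (mod 7).
    The inverse of 6 mod 7 is 6 (since 6·6 = 36 = 5·7 + 1), so t ≡ 6·4 = 24 ≡ 3 (mod 7).
    Then x = 7 + 55·3 = 172, valid modulo lcm(55, 7) = 385: x ≡ 172 (mod 385).
Verify: 172 mod 5 = 2 ✓, 172 mod 11 = 7 ✓, 172 mod 7 = 4 ✓.

x ≡ 172 (mod 385).


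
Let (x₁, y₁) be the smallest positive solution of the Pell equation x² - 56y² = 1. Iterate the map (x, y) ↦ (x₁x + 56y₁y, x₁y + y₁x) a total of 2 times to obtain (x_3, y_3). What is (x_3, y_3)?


Step 1: Find the fundamental solution (x₁, y₁) of x² - 56y² = 1.
  Expand √56 as a continued fraction. a₀ = ⌊√56⌋ = 7; iterate m_{k+1} = d_k·a_k − m_k, d_{k+1} = (56 − m_{k+1}²)/d_k, a_{k+1} = ⌊(a₀ + m_{k+1})/d_{k+1}⌋ (starting m₀ = 0, d₀ = 1), with convergents p_k = a_k·p_{k-1} + p_{k-2}, q_k = a_k·q_{k-1} + q_{k-2} (p₋₁ = 1, q₋₁ = 0):
  k = 0: a₀ = 7; p₀/q₀ = 7/1; p₀² − 56·q₀² = 49 − 56 = -7.
  k = 1: m = 7, d = 7, a = ⌊(7 + 7)/7⌋ = 2; p/q = (2·7 + 1)/(2·1 + 0) = 15/2; p² − 56·q² = 225 − 224 = 1.
  The first convergent with p² − 56·q² = 1 gives the fundamental solution (x₁, y₁) = (15, 2).
Step 2: Apply the recurrence (x_{n+1}, y_{n+1}) = (x₁x_n + 56y₁y_n, x₁y_n + y₁x_n) repeatedly.
  From (x_1, y_1) = (15, 2): x_2 = 15·15 + 56·2·2 = 449; y_2 = 15·2 + 2·15 = 60.
  From (x_2, y_2) = (449, 60): x_3 = 15·449 + 56·2·60 = 13455; y_3 = 15·60 + 2·449 = 1798.
Step 3: Verify x_3² - 56·y_3² = 181037025 - 181037024 = 1 (should be 1). ✓

(x_1, y_1) = (15, 2); (x_3, y_3) = (13455, 1798).
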